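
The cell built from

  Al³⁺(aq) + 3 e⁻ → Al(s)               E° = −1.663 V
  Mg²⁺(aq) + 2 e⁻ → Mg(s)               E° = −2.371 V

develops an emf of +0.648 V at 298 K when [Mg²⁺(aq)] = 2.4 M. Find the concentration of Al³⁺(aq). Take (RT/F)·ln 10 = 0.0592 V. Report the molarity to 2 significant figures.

Al³⁺/Al is the cathode (higher E°); E°cell = −1.663 − (−2.371) = +0.708 V with n = 6.
From the Nernst equation, log Q = n(E° − E)/0.0592 = 6·(+0.708 − (+0.648))/0.0592 = 6.081.
For 2 Al³⁺(aq) + 3 Mg(s) → 2 Al(s) + 3 Mg²⁺(aq), the reaction quotient is Q = [Mg²⁺(aq)]^3 / [Al³⁺(aq)]^2.
Isolating [Al³⁺(aq)] in Q = 10^{6.081} yields log [Al³⁺(aq)] = −2.470, i.e. 0.0034 M.

0.0034 M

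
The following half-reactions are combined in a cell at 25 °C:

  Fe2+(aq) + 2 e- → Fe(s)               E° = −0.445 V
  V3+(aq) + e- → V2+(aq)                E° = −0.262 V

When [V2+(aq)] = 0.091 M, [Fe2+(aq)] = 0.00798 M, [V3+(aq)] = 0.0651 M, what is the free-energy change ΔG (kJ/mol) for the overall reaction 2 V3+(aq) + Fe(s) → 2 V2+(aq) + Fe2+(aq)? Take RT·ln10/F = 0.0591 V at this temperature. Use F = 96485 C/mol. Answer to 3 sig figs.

The standard cell potential is −0.262 − (−0.445) = +0.183 V, with n = 2 electrons in the balanced equation.
Q = ([V2+(aq)]^2·[Fe2+(aq)]) / [V3+(aq)]^2 = 0.0156, so log Q = −1.807 and E = +0.183 − (0.0591/2)(−1.807) = +0.2364 V.
ΔG = −nFE = −(2)(96485)(+0.2364) J/mol = −45.6 kJ/mol.

−45.6 kJ/mol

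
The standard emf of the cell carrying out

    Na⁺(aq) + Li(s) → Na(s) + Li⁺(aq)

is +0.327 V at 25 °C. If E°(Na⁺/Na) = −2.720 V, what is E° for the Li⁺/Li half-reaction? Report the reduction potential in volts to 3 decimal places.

−3.047 V

In the reaction as written the Na⁺/Na couple is reduced (cathode) and Li⁺/Li is oxidized (anode), so E°cell = E°(Na⁺/Na) − E°(Li⁺/Li).
E°(Li⁺/Li) = E°(cathode) − E°cell = −2.720 − (+0.327) = −3.047 V.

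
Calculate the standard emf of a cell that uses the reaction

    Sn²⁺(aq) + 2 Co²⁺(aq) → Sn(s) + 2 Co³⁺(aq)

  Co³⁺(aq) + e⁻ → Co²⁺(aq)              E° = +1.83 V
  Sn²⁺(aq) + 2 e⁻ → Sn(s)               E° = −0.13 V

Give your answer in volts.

−1.96 V

Sn²⁺(aq) gains electrons, so the Sn²⁺/Sn couple is the cathode; the Co³⁺/Co²⁺ couple is the anode.
E°cell = E°(cathode) − E°(anode) = −0.13 − (+1.83) = −1.96 V.
The negative E°cell means the reaction is non-spontaneous in the direction written.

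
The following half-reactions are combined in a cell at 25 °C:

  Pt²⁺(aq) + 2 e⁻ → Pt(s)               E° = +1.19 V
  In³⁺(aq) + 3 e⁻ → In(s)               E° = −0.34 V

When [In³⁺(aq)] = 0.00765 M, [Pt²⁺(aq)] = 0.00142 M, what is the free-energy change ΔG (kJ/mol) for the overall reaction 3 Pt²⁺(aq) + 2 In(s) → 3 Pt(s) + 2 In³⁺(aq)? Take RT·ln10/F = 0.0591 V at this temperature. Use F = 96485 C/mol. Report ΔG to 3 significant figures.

−861 kJ/mol

E°cell = +1.19 − (−0.34) = +1.53 V; the balanced reaction transfers n = 6 electrons.
Q = [In³⁺(aq)]^2 / [Pt²⁺(aq)]^3 = 2.04×10^4, so log Q = 4.310 and E = +1.53 − (0.0591/6)(4.310) = +1.4875 V.
ΔG = −nFE = −(6)(96485)(+1.4875) J/mol = −861 kJ/mol.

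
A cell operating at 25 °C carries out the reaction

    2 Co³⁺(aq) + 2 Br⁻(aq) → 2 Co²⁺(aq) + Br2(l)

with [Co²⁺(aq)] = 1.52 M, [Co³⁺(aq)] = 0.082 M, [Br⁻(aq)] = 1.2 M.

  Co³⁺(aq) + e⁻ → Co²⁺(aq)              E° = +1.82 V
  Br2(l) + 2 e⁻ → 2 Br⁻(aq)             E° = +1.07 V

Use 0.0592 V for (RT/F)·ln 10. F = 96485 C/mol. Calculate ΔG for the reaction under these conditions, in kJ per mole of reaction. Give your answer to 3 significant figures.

E°cell = +1.82 − (+1.07) = +0.75 V; the balanced reaction transfers n = 2 electrons.
Q = [Co²⁺(aq)]^2 / ([Co³⁺(aq)]^2·[Br⁻(aq)]^2) = 239, so log Q = 2.378 and E = +0.75 − (0.0592/2)(2.378) = +0.6796 V.
ΔG = −nFE = −(2)(96485)(+0.6796) J/mol = −131 kJ/mol.

−131 kJ/mol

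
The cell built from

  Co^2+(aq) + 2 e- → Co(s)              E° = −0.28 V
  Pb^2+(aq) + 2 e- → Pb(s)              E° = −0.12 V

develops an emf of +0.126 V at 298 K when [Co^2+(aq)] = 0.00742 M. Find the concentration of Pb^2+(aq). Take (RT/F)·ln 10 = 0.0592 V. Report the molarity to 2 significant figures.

0.00053 M

The Pb²⁺/Pb couple has the larger reduction potential, so it is the cathode: E°cell = −0.12 − (−0.28) = +0.16 V and n = 2.
Rearranging E = E° − (0.0592/n)·log Q gives log Q = 2(+0.16 − (+0.126))/0.0592 = 1.149.
Balancing electrons gives Pb^2+(aq) + Co(s) → Pb(s) + Co^2+(aq); thus Q = [Co^2+(aq)] / [Pb^2+(aq)].
Substituting the known concentrations and solving, log [Pb^2+(aq)] = −3.279 and [Pb^2+(aq)] = 0.00053 M.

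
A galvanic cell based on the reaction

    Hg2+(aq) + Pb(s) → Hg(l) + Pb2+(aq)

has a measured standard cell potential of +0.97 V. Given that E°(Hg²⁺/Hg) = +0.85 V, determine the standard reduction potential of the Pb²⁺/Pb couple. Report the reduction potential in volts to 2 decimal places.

In the reaction as written the Hg²⁺/Hg couple is reduced (cathode) and Pb²⁺/Pb is oxidized (anode), so E°cell = E°(Hg²⁺/Hg) − E°(Pb²⁺/Pb).
E°(Pb²⁺/Pb) = E°(cathode) − E°cell = +0.85 − (+0.97) = −0.12 V.

−0.12 V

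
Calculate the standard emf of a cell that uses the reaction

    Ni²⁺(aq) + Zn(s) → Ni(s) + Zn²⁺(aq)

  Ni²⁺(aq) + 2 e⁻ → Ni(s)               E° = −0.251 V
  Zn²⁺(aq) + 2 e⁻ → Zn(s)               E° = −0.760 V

+0.509 V

In the reaction as written, Ni²⁺(aq) is reduced (cathode) and Zn²⁺(aq) is produced by oxidation at the anode.
E°cell = E°(cathode) − E°(anode) = −0.251 − (−0.760) = +0.509 V.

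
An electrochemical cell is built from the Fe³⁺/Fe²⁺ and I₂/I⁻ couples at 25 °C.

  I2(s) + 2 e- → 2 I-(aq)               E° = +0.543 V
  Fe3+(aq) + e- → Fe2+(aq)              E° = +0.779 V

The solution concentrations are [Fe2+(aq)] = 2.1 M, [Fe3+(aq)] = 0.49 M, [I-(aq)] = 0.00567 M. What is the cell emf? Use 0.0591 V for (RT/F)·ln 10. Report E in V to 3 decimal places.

+0.066 V

The Fe³⁺/Fe²⁺ couple has the more positive E°, so it is the cathode; I₂/I⁻ is the anode.
E°cell = E°cat − E°an = +0.779 − (+0.543) = +0.236 V; n = 2.
The balanced reaction is 2 Fe3+(aq) + 2 I-(aq) → 2 Fe2+(aq) + I2(s), so Q = [Fe2+(aq)]^2 / ([Fe3+(aq)]^2·[I-(aq)]^2) = 5.71×10^5 and log Q = 5.757.
By the Nernst equation, E = +0.236 − (0.0591/2)·(5.757) = +0.066 V.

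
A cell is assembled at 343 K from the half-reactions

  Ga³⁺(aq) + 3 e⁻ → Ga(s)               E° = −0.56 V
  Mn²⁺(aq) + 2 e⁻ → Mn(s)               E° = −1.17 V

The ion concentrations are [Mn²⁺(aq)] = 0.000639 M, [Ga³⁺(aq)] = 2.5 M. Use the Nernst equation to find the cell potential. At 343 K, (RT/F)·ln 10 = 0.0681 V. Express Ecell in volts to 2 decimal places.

Ga³⁺/Ga is reduced (cathode, E° = −0.56 V) and Mn²⁺/Mn is oxidized (anode).
E°cell = E°cat − E°an = −0.56 − (−1.17) = +0.61 V; n = 6.
Balancing gives 2 Ga³⁺(aq) + 3 Mn(s) → 2 Ga(s) + 3 Mn²⁺(aq); hence Q = [Mn²⁺(aq)]^3 / [Ga³⁺(aq)]^2 = 4.17×10^−11 (log Q = −10.379).
E = E° − (0.0681/n)·log Q = +0.61 − (0.0681/6)(−10.379) = +0.73 V.

+0.73 V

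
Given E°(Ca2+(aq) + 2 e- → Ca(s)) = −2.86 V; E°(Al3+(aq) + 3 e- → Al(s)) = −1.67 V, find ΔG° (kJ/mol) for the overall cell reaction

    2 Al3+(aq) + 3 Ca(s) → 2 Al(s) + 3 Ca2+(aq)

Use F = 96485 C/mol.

In the reaction as written Al3+(aq) is reduced, so the Al³⁺/Al couple is the cathode and Ca²⁺/Ca is the anode.
E°cell = −1.67 − (−2.86) = +1.19 V; balancing electrons gives n = 6.
ΔG° = −nFE°cell = −(6)(96485)(+1.19) J/mol = −689 kJ/mol.

−689 kJ/mol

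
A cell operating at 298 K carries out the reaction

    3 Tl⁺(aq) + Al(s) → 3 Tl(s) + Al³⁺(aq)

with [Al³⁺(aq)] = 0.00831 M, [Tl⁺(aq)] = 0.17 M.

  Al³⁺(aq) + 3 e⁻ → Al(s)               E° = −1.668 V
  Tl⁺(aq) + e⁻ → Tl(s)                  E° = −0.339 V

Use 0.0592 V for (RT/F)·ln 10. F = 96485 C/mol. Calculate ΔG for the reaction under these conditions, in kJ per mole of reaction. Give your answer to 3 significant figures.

−383 kJ/mol

E°cell = −0.339 − (−1.668) = +1.329 V; the balanced reaction transfers n = 3 electrons.
Q = [Al³⁺(aq)] / [Tl⁺(aq)]^3 = 1.69, so log Q = 0.228 and E = +1.329 − (0.0592/3)(0.228) = +1.3245 V.
ΔG = −nFE = −(3)(96485)(+1.3245) J/mol = −383 kJ/mol.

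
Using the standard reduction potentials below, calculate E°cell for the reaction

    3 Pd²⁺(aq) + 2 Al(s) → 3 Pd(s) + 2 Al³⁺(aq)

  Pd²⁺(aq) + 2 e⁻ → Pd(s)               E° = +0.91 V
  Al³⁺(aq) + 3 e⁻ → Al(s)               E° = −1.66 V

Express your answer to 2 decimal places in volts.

+2.57 V

In the reaction as written, Pd²⁺(aq) is reduced (cathode) and Al³⁺(aq) is produced by oxidation at the anode.
E°cell = E°(cathode) − E°(anode) = +0.91 − (−1.66) = +2.57 V.
The positive value indicates the reaction is spontaneous as written.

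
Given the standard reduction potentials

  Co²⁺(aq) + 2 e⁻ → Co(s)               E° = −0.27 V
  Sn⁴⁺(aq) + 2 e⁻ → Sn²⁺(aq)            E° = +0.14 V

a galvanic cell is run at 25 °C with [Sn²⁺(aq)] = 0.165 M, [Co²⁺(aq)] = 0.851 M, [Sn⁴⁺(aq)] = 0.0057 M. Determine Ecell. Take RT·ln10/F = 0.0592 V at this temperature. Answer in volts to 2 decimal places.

+0.37 V

Since E°(Sn⁴⁺/Sn²⁺) > E°(Co²⁺/Co), Sn⁴⁺/Sn²⁺ serves as the cathode.
E°cell = E°cat − E°an = +0.14 − (−0.27) = +0.41 V; n = 2.
The balanced reaction is Sn⁴⁺(aq) + Co(s) → Sn²⁺(aq) + Co²⁺(aq), so Q = ([Sn²⁺(aq)]·[Co²⁺(aq)]) / [Sn⁴⁺(aq)] = 24.6 and log Q = 1.392.
Applying E = E° − (RT ln10/nF)·log Q gives +0.41 − (0.0592/2)(1.392) = +0.37 V.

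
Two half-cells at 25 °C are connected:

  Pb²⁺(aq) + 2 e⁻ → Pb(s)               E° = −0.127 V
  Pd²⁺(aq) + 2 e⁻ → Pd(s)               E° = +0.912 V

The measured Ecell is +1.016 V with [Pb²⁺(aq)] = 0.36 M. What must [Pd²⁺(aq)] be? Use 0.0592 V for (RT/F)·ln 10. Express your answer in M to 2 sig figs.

0.060 M

With Pd²⁺/Pd at the cathode and Pb²⁺/Pb at the anode, E°cell = +0.912 − (−0.127) = +1.039 V (n = 2).
From the Nernst equation, log Q = n(E° − E)/0.0592 = 2·(+1.039 − (+1.016))/0.0592 = 0.777.
The balanced reaction is Pd²⁺(aq) + Pb(s) → Pd(s) + Pb²⁺(aq), so Q = [Pb²⁺(aq)] / [Pd²⁺(aq)].
Substituting the known concentrations and solving, log [Pd²⁺(aq)] = −1.221 and [Pd²⁺(aq)] = 0.060 M.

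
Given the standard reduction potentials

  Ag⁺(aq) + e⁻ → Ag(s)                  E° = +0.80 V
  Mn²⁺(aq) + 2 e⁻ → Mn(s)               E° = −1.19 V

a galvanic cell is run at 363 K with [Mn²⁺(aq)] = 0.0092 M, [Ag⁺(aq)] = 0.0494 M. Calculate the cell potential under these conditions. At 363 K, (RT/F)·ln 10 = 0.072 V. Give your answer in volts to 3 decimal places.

Ag⁺/Ag is reduced (cathode, E° = +0.80 V) and Mn²⁺/Mn is oxidized (anode).
E°cell = +0.80 − (−1.19) = +1.99 V, with n = 2 electrons transferred.
For the overall reaction 2 Ag⁺(aq) + Mn(s) → 2 Ag(s) + Mn²⁺(aq), Q = [Mn²⁺(aq)] / [Ag⁺(aq)]^2 = 3.77, giving log Q = 0.576.
E = E° − (0.072/n)·log Q = +1.99 − (0.072/2)(0.576) = +1.969 V.

+1.969 V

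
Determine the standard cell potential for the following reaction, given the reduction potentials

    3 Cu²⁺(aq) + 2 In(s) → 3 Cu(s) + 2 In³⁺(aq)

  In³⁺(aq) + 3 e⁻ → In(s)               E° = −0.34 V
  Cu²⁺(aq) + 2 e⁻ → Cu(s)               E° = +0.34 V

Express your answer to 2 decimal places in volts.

In the reaction as written, Cu²⁺(aq) is reduced (cathode) and In³⁺(aq) is produced by oxidation at the anode.
E°cell = E°(cathode) − E°(anode) = +0.34 − (−0.34) = +0.68 V.

+0.68 V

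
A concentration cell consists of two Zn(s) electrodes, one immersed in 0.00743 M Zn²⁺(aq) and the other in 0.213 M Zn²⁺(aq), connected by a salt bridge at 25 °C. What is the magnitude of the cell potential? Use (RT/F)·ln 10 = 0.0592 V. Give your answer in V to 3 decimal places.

For a concentration cell E°cell = 0, since both electrodes use the same couple.
The compartment with the higher Zn²⁺(aq) concentration (0.213 M) acts as the cathode; ions are reduced there and produced at the dilute (0.00743 M) anode.
With n = 2, Ecell = −(0.0592/2)·log([dilute]/[conc]) = −(0.0592/2)·log(0.00743/0.213) = +0.043 V.

0.043 V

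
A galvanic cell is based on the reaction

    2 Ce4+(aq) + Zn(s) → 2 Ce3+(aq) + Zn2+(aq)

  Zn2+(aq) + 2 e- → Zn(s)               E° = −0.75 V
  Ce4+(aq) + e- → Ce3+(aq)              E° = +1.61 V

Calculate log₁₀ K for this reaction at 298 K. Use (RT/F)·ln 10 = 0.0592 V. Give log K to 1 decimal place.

The Ce⁴⁺/Ce³⁺ couple is reduced (cathode); E°cell = +1.61 − (−0.75) = +2.36 V with n = 2.
At equilibrium E = 0, so log K = nE°cell / 0.0592 = (2)(+2.36) / 0.0592 = 79.7.

log K = 79.7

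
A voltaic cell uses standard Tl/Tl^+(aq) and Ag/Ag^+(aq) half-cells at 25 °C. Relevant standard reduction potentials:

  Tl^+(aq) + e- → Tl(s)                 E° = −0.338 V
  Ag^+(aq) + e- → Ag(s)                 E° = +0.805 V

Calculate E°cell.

+1.143 V

The Ag⁺/Ag couple has the higher E°, so Ag ion is reduced (cathode) and Tl is oxidized (anode).
E°cell = E°(cathode) − E°(anode) = +0.805 − (−0.338) = +1.143 V.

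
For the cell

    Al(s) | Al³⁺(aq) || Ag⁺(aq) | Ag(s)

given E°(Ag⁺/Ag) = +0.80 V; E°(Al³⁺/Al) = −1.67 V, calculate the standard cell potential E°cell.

By convention the left-hand electrode in cell notation is the anode (oxidation) and the right-hand electrode is the cathode (reduction).
E°cell = E°(right) − E°(left) = +0.80 − (−1.67) = +2.47 V.

+2.47 V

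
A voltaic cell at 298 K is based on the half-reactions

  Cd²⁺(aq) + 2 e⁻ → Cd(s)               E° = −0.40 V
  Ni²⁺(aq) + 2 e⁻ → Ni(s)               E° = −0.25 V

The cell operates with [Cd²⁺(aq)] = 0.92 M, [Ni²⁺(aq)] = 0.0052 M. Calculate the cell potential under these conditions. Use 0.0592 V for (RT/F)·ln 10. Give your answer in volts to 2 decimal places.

The Ni²⁺/Ni couple has the more positive E°, so it is the cathode; Cd²⁺/Cd is the anode.
E°cell = E°cat − E°an = −0.25 − (−0.40) = +0.15 V; n = 2.
Balancing gives Ni²⁺(aq) + Cd(s) → Ni(s) + Cd²⁺(aq); hence Q = [Cd²⁺(aq)] / [Ni²⁺(aq)] = 177 (log Q = 2.248).
E = E° − (0.0592/n)·log Q = +0.15 − (0.0592/2)(2.248) = +0.08 V.

+0.08 V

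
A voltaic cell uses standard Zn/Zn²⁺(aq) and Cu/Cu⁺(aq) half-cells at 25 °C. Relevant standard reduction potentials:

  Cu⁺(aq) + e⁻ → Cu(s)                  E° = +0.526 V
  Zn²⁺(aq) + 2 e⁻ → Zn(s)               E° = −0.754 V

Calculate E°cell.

+1.280 V

Of the two couples in this cell, the one with the more positive reduction potential is reduced at the cathode: here that is Cu⁺/Cu (+0.526 V); Zn²⁺/Zn (−0.754 V) is the anode.
E°cell = E°(cathode) − E°(anode) = +0.526 − (−0.754) = +1.280 V.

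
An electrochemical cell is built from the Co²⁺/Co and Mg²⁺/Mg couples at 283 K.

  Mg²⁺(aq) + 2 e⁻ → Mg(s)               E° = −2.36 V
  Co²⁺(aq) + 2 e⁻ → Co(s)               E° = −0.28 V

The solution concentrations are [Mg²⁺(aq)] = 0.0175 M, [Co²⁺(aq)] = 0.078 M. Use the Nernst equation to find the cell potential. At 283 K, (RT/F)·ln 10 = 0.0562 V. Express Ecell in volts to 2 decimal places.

+2.10 V

The Co²⁺/Co couple has the more positive E°, so it is the cathode; Mg²⁺/Mg is the anode.
The standard potential is −0.28 − (−2.36) = +2.08 V and the balanced reaction transfers n = 2 electrons.
For the overall reaction Co²⁺(aq) + Mg(s) → Co(s) + Mg²⁺(aq), Q = [Mg²⁺(aq)] / [Co²⁺(aq)] = 0.224, giving log Q = −0.649.
E = E° − (0.0562/n)·log Q = +2.08 − (0.0562/2)(−0.649) = +2.10 V.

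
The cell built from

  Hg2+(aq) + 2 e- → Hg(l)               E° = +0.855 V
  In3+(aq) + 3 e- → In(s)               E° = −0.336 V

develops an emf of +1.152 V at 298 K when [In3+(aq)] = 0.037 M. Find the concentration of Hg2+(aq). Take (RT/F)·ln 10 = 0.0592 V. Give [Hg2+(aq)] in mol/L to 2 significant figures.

0.0053 M

The Hg²⁺/Hg couple has the larger reduction potential, so it is the cathode: E°cell = +0.855 − (−0.336) = +1.191 V and n = 6.
Rearranging E = E° − (0.0592/n)·log Q gives log Q = 6(+1.191 − (+1.152))/0.0592 = 3.953.
Balancing electrons gives 3 Hg2+(aq) + 2 In(s) → 3 Hg(l) + 2 In3+(aq); thus Q = [In3+(aq)]^2 / [Hg2+(aq)]^3.
Isolating [Hg2+(aq)] in Q = 10^{3.953} yields log [Hg2+(aq)] = −2.272, i.e. 0.0053 M.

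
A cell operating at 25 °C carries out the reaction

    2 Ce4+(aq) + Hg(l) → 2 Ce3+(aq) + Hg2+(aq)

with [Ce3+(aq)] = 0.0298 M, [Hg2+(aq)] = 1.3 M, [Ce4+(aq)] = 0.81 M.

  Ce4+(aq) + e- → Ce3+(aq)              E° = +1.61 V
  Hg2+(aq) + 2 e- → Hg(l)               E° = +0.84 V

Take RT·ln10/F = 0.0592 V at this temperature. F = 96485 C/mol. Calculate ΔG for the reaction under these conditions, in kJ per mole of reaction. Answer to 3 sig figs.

−164 kJ/mol

The standard cell potential is +1.61 − (+0.84) = +0.77 V, with n = 2 electrons in the balanced equation.
Q = ([Ce3+(aq)]^2·[Hg2+(aq)]) / [Ce4+(aq)]^2 = 0.00176, so log Q = −2.755 and E = +0.77 − (0.0592/2)(−2.755) = +0.8515 V.
ΔG = −nFE = −(2)(96485)(+0.8515) J/mol = −164 kJ/mol.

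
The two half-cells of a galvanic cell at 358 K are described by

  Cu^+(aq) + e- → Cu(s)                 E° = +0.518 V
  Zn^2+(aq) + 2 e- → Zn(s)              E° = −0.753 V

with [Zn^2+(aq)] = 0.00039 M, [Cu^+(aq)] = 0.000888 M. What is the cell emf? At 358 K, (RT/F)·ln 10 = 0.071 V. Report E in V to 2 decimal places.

+1.18 V

Since E°(Cu⁺/Cu) > E°(Zn²⁺/Zn), Cu⁺/Cu serves as the cathode.
E°cell = +0.518 − (−0.753) = +1.271 V, with n = 2 electrons transferred.
The balanced reaction is 2 Cu^+(aq) + Zn(s) → 2 Cu(s) + Zn^2+(aq), so Q = [Zn^2+(aq)] / [Cu^+(aq)]^2 = 495 and log Q = 2.694.
By the Nernst equation, E = +1.271 − (0.071/2)·(2.694) = +1.18 V.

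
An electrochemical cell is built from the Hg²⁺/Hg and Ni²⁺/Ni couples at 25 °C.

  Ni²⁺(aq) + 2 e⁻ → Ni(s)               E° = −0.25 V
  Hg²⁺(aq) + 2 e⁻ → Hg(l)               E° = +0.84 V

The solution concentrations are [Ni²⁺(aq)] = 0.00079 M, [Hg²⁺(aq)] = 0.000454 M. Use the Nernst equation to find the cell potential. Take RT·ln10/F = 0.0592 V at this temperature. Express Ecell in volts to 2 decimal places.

Since E°(Hg²⁺/Hg) > E°(Ni²⁺/Ni), Hg²⁺/Hg serves as the cathode.
E°cell = +0.84 − (−0.25) = +1.09 V, with n = 2 electrons transferred.
The balanced reaction is Hg²⁺(aq) + Ni(s) → Hg(l) + Ni²⁺(aq), so Q = [Ni²⁺(aq)] / [Hg²⁺(aq)] = 1.74 and log Q = 0.241.
E = E° − (0.0592/n)·log Q = +1.09 − (0.0592/2)(0.241) = +1.08 V.

+1.08 V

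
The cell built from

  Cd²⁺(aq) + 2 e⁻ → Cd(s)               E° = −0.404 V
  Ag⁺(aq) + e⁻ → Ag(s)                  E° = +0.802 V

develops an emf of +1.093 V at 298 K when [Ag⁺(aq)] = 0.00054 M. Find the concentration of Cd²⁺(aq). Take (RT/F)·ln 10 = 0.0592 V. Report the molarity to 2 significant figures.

With Ag⁺/Ag at the cathode and Cd²⁺/Cd at the anode, E°cell = +0.802 − (−0.404) = +1.206 V (n = 2).
From the Nernst equation, log Q = n(E° − E)/0.0592 = 2·(+1.206 − (+1.093))/0.0592 = 3.818.
For 2 Ag⁺(aq) + Cd(s) → 2 Ag(s) + Cd²⁺(aq), the reaction quotient is Q = [Cd²⁺(aq)] / [Ag⁺(aq)]^2.
Substituting the known concentrations and solving, log [Cd²⁺(aq)] = −2.717 and [Cd²⁺(aq)] = 0.0019 M.

0.0019 M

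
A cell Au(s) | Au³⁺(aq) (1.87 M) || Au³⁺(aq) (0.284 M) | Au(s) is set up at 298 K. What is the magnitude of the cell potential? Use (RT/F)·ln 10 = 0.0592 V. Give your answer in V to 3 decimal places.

0.016 V

For a concentration cell E°cell = 0, since both electrodes use the same couple.
The compartment with the higher Au³⁺(aq) concentration (1.87 M) acts as the cathode; ions are reduced there and produced at the dilute (0.284 M) anode.
With n = 3, Ecell = −(0.0592/3)·log([dilute]/[conc]) = −(0.0592/3)·log(0.284/1.87) = +0.016 V.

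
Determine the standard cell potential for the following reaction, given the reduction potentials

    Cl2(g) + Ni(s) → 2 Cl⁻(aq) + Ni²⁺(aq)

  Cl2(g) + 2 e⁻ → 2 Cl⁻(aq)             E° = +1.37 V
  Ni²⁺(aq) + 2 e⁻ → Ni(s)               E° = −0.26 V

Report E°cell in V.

+1.63 V

In the reaction as written, Cl2(g) is reduced (cathode) and Ni²⁺(aq) is produced by oxidation at the anode.
E°cell = E°(cathode) − E°(anode) = +1.37 − (−0.26) = +1.63 V.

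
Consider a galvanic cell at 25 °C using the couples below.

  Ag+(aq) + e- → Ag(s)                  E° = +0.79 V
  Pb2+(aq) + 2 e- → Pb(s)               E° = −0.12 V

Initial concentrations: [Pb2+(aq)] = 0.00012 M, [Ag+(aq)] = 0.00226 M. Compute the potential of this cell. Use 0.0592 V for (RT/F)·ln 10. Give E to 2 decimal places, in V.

+0.87 V

Ag⁺/Ag is reduced (cathode, E° = +0.79 V) and Pb²⁺/Pb is oxidized (anode).
E°cell = +0.79 − (−0.12) = +0.91 V, with n = 2 electrons transferred.
For the overall reaction 2 Ag+(aq) + Pb(s) → 2 Ag(s) + Pb2+(aq), Q = [Pb2+(aq)] / [Ag+(aq)]^2 = 23.5, giving log Q = 1.371.
Applying E = E° − (RT ln10/nF)·log Q gives +0.91 − (0.0592/2)(1.371) = +0.87 V.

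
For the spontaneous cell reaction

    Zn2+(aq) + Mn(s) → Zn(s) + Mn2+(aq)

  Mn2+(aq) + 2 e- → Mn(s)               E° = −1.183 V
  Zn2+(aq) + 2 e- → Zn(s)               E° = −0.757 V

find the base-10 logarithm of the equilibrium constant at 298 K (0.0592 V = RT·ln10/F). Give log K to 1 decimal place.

The Zn²⁺/Zn couple is reduced (cathode); E°cell = −0.757 − (−1.183) = +0.426 V with n = 2.
At equilibrium E = 0, so log K = nE°cell / 0.0592 = (2)(+0.426) / 0.0592 = 14.4.

log K = 14.4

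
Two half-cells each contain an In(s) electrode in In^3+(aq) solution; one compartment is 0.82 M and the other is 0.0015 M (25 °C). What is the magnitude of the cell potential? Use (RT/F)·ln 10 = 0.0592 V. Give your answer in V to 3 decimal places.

0.054 V

For a concentration cell E°cell = 0, since both electrodes use the same couple.
The compartment with the higher In^3+(aq) concentration (0.82 M) acts as the cathode; ions are reduced there and produced at the dilute (0.0015 M) anode.
With n = 3, Ecell = −(0.0592/3)·log([dilute]/[conc]) = −(0.0592/3)·log(0.0015/0.82) = +0.054 V.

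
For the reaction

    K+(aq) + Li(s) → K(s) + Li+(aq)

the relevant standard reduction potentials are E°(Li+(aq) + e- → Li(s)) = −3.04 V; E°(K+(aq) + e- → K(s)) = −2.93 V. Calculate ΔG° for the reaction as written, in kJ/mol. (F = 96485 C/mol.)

−10.6 kJ/mol

In the reaction as written K+(aq) is reduced, so the K⁺/K couple is the cathode and Li⁺/Li is the anode.
E°cell = −2.93 − (−3.04) = +0.11 V; balancing electrons gives n = 1.
ΔG° = −nFE°cell = −(1)(96485)(+0.11) J/mol = −10.6 kJ/mol.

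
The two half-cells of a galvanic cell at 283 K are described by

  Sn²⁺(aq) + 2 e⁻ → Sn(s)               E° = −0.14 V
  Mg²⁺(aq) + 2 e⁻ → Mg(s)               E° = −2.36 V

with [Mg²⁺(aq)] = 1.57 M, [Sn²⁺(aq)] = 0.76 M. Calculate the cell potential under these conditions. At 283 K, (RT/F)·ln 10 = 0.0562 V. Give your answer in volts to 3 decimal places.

The Sn²⁺/Sn couple has the more positive E°, so it is the cathode; Mg²⁺/Mg is the anode.
The standard potential is −0.14 − (−2.36) = +2.22 V and the balanced reaction transfers n = 2 electrons.
The balanced reaction is Sn²⁺(aq) + Mg(s) → Sn(s) + Mg²⁺(aq), so Q = [Mg²⁺(aq)] / [Sn²⁺(aq)] = 2.07 and log Q = 0.315.
E = E° − (0.0562/n)·log Q = +2.22 − (0.0562/2)(0.315) = +2.211 V.

+2.211 V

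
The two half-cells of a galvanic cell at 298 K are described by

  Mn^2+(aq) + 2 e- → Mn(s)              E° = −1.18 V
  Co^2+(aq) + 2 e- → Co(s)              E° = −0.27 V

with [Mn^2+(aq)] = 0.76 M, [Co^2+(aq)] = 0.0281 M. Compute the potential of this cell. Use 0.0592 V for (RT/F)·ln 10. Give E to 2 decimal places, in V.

+0.87 V

Since E°(Co²⁺/Co) > E°(Mn²⁺/Mn), Co²⁺/Co serves as the cathode.
E°cell = E°cat − E°an = −0.27 − (−1.18) = +0.91 V; n = 2.
For the overall reaction Co^2+(aq) + Mn(s) → Co(s) + Mn^2+(aq), Q = [Mn^2+(aq)] / [Co^2+(aq)] = 27, giving log Q = 1.432.
E = E° − (0.0592/n)·log Q = +0.91 − (0.0592/2)(1.432) = +0.87 V.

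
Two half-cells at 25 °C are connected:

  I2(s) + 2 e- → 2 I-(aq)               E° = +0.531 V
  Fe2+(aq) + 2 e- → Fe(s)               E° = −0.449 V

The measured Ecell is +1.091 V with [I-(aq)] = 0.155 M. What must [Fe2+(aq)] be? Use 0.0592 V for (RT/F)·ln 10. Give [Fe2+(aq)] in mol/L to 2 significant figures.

The I₂/I⁻ couple has the larger reduction potential, so it is the cathode: E°cell = +0.531 − (−0.449) = +0.980 V and n = 2.
From the Nernst equation, log Q = n(E° − E)/0.0592 = 2·(+0.980 − (+1.091))/0.0592 = −3.750.
Balancing electrons gives I2(s) + Fe(s) → 2 I-(aq) + Fe2+(aq); thus Q = [I-(aq)]^2·[Fe2+(aq)].
Substituting the known concentrations and solving, log [Fe2+(aq)] = −2.131 and [Fe2+(aq)] = 0.0074 M.

0.0074 M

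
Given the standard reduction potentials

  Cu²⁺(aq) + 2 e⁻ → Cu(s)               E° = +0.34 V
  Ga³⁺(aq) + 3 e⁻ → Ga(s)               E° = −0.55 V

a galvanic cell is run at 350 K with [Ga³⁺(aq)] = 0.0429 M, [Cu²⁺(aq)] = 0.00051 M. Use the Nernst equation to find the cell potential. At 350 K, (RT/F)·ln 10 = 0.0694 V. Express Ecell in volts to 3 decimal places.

+0.807 V

Cu²⁺/Cu is reduced (cathode, E° = +0.34 V) and Ga³⁺/Ga is oxidized (anode).
E°cell = +0.34 − (−0.55) = +0.89 V, with n = 6 electrons transferred.
For the overall reaction 3 Cu²⁺(aq) + 2 Ga(s) → 3 Cu(s) + 2 Ga³⁺(aq), Q = [Ga³⁺(aq)]^2 / [Cu²⁺(aq)]^3 = 1.39×10^7, giving log Q = 7.142.
Applying E = E° − (RT ln10/nF)·log Q gives +0.89 − (0.0694/6)(7.142) = +0.807 V.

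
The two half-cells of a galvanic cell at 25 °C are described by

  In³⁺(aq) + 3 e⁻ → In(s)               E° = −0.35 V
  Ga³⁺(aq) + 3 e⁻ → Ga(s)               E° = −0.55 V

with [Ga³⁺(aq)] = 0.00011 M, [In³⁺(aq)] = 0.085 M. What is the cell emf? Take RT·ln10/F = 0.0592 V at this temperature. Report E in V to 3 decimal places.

In³⁺/In is reduced (cathode, E° = −0.35 V) and Ga³⁺/Ga is oxidized (anode).
E°cell = −0.35 − (−0.55) = +0.20 V, with n = 3 electrons transferred.
Balancing gives In³⁺(aq) + Ga(s) → In(s) + Ga³⁺(aq); hence Q = [Ga³⁺(aq)] / [In³⁺(aq)] = 0.00129 (log Q = −2.888).
Applying E = E° − (RT ln10/nF)·log Q gives +0.20 − (0.0592/3)(−2.888) = +0.257 V.

+0.257 V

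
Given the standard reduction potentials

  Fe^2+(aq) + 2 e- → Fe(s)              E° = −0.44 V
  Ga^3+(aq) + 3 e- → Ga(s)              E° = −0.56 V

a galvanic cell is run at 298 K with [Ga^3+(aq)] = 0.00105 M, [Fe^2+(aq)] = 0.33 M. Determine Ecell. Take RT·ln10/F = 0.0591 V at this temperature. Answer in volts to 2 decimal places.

The Fe²⁺/Fe couple has the more positive E°, so it is the cathode; Ga³⁺/Ga is the anode.
E°cell = −0.44 − (−0.56) = +0.12 V, with n = 6 electrons transferred.
Balancing gives 3 Fe^2+(aq) + 2 Ga(s) → 3 Fe(s) + 2 Ga^3+(aq); hence Q = [Ga^3+(aq)]^2 / [Fe^2+(aq)]^3 = 3.07×10^−5 (log Q = −4.513).
E = E° − (0.0591/n)·log Q = +0.12 − (0.0591/6)(−4.513) = +0.16 V.

+0.16 V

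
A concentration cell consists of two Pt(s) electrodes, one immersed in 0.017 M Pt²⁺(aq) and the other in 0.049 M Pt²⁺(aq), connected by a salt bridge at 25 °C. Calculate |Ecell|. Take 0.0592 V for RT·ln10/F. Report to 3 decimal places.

0.014 V

For a concentration cell E°cell = 0, since both electrodes use the same couple.
The compartment with the higher Pt²⁺(aq) concentration (0.049 M) acts as the cathode; ions are reduced there and produced at the dilute (0.017 M) anode.
With n = 2, Ecell = −(0.0592/2)·log([dilute]/[conc]) = −(0.0592/2)·log(0.017/0.049) = +0.014 V.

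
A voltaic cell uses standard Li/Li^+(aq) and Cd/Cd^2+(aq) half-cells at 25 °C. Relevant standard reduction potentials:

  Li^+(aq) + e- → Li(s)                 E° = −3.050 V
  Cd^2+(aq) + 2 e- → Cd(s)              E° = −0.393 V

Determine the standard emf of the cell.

The Cd²⁺/Cd couple has the higher E°, so Cd ion is reduced (cathode) and Li is oxidized (anode).
E°cell = E°(cathode) − E°(anode) = −0.393 − (−3.050) = +2.657 V.

+2.657 V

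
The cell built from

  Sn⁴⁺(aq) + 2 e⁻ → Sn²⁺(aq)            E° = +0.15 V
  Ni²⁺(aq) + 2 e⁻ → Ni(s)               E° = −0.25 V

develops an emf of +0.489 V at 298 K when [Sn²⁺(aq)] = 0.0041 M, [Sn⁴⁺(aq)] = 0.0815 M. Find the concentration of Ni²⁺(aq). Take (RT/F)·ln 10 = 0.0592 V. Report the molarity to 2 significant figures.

Sn⁴⁺/Sn²⁺ is the cathode (higher E°); E°cell = +0.15 − (−0.25) = +0.40 V with n = 2.
From the Nernst equation, log Q = n(E° − E)/0.0592 = 2·(+0.40 − (+0.489))/0.0592 = −3.007.
The balanced reaction is Sn⁴⁺(aq) + Ni(s) → Sn²⁺(aq) + Ni²⁺(aq), so Q = ([Sn²⁺(aq)]·[Ni²⁺(aq)]) / [Sn⁴⁺(aq)].
Solving for the unknown gives log [Ni²⁺(aq)] = −1.709, so [Ni²⁺(aq)] ≈ 0.020 M.

0.020 M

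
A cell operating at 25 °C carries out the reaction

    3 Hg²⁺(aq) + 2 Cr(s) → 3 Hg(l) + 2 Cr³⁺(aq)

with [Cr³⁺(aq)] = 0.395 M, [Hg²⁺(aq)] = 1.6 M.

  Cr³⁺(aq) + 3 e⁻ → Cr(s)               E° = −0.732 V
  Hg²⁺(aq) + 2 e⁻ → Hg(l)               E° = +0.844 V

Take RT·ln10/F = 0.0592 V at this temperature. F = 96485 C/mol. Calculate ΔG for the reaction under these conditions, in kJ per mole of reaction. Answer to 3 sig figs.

E°cell = +0.844 − (−0.732) = +1.576 V; the balanced reaction transfers n = 6 electrons.
The reaction quotient is [Cr³⁺(aq)]^2 / [Hg²⁺(aq)]^3 = 0.0381; by Nernst, E = +1.576 − (0.0592/6)(−1.419) = +1.5900 V.
Finally ΔG = −nFE = −(6)(96485 C/mol)(+1.5900 V) = −920 kJ/mol.

−920 kJ/mol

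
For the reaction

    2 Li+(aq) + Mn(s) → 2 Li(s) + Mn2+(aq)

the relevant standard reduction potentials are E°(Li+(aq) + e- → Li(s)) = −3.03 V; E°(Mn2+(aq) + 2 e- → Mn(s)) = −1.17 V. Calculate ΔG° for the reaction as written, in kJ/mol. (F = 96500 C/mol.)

In the reaction as written Li+(aq) is reduced, so the Li⁺/Li couple is the cathode and Mn²⁺/Mn is the anode.
E°cell = −3.03 − (−1.17) = −1.86 V; balancing electrons gives n = 2.
ΔG° = −nFE°cell = −(2)(96500)(−1.86) J/mol = +359 kJ/mol.

+359 kJ/mol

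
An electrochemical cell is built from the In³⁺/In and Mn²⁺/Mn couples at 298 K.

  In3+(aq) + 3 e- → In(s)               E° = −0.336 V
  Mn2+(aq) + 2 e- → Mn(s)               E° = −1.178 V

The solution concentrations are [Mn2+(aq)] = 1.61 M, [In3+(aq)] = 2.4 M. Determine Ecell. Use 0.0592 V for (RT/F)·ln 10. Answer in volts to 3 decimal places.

+0.843 V

The In³⁺/In couple has the more positive E°, so it is the cathode; Mn²⁺/Mn is the anode.
The standard potential is −0.336 − (−1.178) = +0.842 V and the balanced reaction transfers n = 6 electrons.
Balancing gives 2 In3+(aq) + 3 Mn(s) → 2 In(s) + 3 Mn2+(aq); hence Q = [Mn2+(aq)]^3 / [In3+(aq)]^2 = 0.725 (log Q = −0.140).
Applying E = E° − (RT ln10/nF)·log Q gives +0.842 − (0.0592/6)(−0.140) = +0.843 V.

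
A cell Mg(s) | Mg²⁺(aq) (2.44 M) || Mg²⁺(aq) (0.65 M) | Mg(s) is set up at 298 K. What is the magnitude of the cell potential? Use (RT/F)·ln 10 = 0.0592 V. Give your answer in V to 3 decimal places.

For a concentration cell E°cell = 0, since both electrodes use the same couple.
The compartment with the higher Mg²⁺(aq) concentration (2.44 M) acts as the cathode; ions are reduced there and produced at the dilute (0.65 M) anode.
With n = 2, Ecell = −(0.0592/2)·log([dilute]/[conc]) = −(0.0592/2)·log(0.65/2.44) = +0.017 V.

0.017 V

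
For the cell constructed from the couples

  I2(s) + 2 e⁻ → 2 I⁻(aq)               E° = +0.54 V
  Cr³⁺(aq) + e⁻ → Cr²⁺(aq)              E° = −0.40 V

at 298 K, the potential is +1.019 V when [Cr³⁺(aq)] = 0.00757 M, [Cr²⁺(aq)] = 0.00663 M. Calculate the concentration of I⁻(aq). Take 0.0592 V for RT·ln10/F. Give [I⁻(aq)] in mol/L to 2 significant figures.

The I₂/I⁻ couple has the larger reduction potential, so it is the cathode: E°cell = +0.54 − (−0.40) = +0.94 V and n = 2.
Since E = E° − (0.0592/n)·log Q, log Q = n(E° − E)/0.0592 = −2.669.
The balanced reaction is I2(s) + 2 Cr²⁺(aq) → 2 I⁻(aq) + 2 Cr³⁺(aq), so Q = ([I⁻(aq)]^2·[Cr³⁺(aq)]^2) / [Cr²⁺(aq)]^2.
Substituting the known concentrations and solving, log [I⁻(aq)] = −1.392 and [I⁻(aq)] = 0.041 M.

0.041 M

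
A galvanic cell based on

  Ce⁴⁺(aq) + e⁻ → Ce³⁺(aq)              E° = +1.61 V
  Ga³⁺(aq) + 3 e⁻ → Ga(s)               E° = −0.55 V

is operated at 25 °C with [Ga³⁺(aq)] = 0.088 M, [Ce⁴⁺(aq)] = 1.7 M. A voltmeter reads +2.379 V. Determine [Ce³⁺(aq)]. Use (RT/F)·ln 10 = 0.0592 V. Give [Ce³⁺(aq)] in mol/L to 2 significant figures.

The Ce⁴⁺/Ce³⁺ couple has the larger reduction potential, so it is the cathode: E°cell = +1.61 − (−0.55) = +2.16 V and n = 3.
From the Nernst equation, log Q = n(E° − E)/0.0592 = 3·(+2.16 − (+2.379))/0.0592 = −11.098.
For 3 Ce⁴⁺(aq) + Ga(s) → 3 Ce³⁺(aq) + Ga³⁺(aq), the reaction quotient is Q = ([Ce³⁺(aq)]^3·[Ga³⁺(aq)]) / [Ce⁴⁺(aq)]^3.
Substituting the known concentrations and solving, log [Ce³⁺(aq)] = −3.117 and [Ce³⁺(aq)] = 0.00076 M.

0.00076 M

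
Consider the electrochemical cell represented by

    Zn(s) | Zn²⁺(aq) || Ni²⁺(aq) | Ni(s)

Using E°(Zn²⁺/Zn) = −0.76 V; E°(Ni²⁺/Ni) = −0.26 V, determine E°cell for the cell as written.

By convention the left-hand electrode in cell notation is the anode (oxidation) and the right-hand electrode is the cathode (reduction).
E°cell = E°(right) − E°(left) = −0.26 − (−0.76) = +0.50 V.

+0.50 V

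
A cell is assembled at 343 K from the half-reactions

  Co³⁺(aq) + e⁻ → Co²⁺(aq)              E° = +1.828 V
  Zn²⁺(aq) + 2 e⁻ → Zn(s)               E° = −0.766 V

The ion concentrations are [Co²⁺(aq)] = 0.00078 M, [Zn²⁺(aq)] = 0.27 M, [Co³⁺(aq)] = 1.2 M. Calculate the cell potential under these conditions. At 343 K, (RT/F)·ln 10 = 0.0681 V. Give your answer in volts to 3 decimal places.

+2.830 V

Co³⁺/Co²⁺ is reduced (cathode, E° = +1.828 V) and Zn²⁺/Zn is oxidized (anode).
E°cell = +1.828 − (−0.766) = +2.594 V, with n = 2 electrons transferred.
The balanced reaction is 2 Co³⁺(aq) + Zn(s) → 2 Co²⁺(aq) + Zn²⁺(aq), so Q = ([Co²⁺(aq)]^2·[Zn²⁺(aq)]) / [Co³⁺(aq)]^2 = 1.14×10^−7 and log Q = −6.943.
By the Nernst equation, E = +2.594 − (0.0681/2)·(−6.943) = +2.830 V.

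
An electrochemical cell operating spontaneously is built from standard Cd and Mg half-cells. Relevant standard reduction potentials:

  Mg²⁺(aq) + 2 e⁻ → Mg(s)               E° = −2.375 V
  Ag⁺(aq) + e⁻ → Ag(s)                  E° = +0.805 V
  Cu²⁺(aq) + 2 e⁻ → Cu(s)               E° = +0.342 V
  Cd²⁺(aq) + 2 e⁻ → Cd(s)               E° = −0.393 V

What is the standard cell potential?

+1.982 V

The Cd²⁺/Cd couple has the higher E°, so Cd ion is reduced (cathode) and Mg is oxidized (anode).
E°cell = E°(cathode) − E°(anode) = −0.393 − (−2.375) = +1.982 V.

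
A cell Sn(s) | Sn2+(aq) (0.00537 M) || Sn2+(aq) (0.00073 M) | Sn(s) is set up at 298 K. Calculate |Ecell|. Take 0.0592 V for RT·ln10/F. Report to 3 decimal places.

For a concentration cell E°cell = 0, since both electrodes use the same couple.
The compartment with the higher Sn2+(aq) concentration (0.00537 M) acts as the cathode; ions are reduced there and produced at the dilute (0.00073 M) anode.
With n = 2, Ecell = −(0.0592/2)·log([dilute]/[conc]) = −(0.0592/2)·log(0.00073/0.00537) = +0.026 V.

0.026 V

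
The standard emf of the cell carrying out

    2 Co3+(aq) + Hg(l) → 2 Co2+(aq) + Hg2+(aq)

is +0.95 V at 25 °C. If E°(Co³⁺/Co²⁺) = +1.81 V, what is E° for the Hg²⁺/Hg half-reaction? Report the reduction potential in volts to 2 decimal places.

In the reaction as written the Co³⁺/Co²⁺ couple is reduced (cathode) and Hg²⁺/Hg is oxidized (anode), so E°cell = E°(Co³⁺/Co²⁺) − E°(Hg²⁺/Hg).
E°(Hg²⁺/Hg) = E°(cathode) − E°cell = +1.81 − (+0.95) = +0.86 V.

+0.86 V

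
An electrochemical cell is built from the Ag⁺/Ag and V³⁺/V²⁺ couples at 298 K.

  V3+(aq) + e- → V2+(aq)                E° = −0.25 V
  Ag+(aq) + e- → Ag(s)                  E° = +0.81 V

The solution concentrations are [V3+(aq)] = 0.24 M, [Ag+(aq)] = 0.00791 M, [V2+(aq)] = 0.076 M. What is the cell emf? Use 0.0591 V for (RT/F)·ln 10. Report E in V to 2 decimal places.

+0.91 V

Ag⁺/Ag is reduced (cathode, E° = +0.81 V) and V³⁺/V²⁺ is oxidized (anode).
E°cell = +0.81 − (−0.25) = +1.06 V, with n = 1 electron transferred.
Balancing gives Ag+(aq) + V2+(aq) → Ag(s) + V3+(aq); hence Q = [V3+(aq)] / ([Ag+(aq)]·[V2+(aq)]) = 399 (log Q = 2.601).
By the Nernst equation, E = +1.06 − (0.0591/1)·(2.601) = +0.91 V.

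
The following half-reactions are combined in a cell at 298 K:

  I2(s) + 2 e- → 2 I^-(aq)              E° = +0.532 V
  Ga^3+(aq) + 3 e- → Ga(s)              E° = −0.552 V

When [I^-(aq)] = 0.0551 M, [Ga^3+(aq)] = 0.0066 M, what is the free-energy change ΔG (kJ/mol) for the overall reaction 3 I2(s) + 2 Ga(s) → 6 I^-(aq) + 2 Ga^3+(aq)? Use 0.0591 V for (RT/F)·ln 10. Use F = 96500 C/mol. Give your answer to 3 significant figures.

With I₂/I⁻ reduced at the cathode, E°cell = +0.532 − (−0.552) = +1.084 V and n = 6.
The reaction quotient is [I^-(aq)]^6·[Ga^3+(aq)]^2 = 1.22×10^−12; by Nernst, E = +1.084 − (0.0591/6)(−11.914) = +1.2014 V.
ΔG = −nFE = −(6)(96500)(+1.2014) J/mol = −696 kJ/mol.

−696 kJ/mol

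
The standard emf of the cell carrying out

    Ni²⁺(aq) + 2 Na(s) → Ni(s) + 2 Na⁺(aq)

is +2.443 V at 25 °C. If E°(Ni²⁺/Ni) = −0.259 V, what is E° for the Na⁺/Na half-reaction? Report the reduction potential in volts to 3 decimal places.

−2.702 V

In the reaction as written the Ni²⁺/Ni couple is reduced (cathode) and Na⁺/Na is oxidized (anode), so E°cell = E°(Ni²⁺/Ni) − E°(Na⁺/Na).
E°(Na⁺/Na) = E°(cathode) − E°cell = −0.259 − (+2.443) = −2.702 V.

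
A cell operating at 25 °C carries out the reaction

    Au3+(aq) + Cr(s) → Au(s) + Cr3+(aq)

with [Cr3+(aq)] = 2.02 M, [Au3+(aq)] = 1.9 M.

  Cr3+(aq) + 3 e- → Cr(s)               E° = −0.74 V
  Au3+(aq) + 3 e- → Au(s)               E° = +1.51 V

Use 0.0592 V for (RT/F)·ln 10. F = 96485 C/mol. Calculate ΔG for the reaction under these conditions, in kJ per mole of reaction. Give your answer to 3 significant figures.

−651 kJ/mol

The standard cell potential is +1.51 − (−0.74) = +2.25 V, with n = 3 electrons in the balanced equation.
The reaction quotient is [Cr3+(aq)] / [Au3+(aq)] = 1.06; by Nernst, E = +2.25 − (0.0592/3)(0.027) = +2.2495 V.
Finally ΔG = −nFE = −(3)(96485 C/mol)(+2.2495 V) = −651 kJ/mol.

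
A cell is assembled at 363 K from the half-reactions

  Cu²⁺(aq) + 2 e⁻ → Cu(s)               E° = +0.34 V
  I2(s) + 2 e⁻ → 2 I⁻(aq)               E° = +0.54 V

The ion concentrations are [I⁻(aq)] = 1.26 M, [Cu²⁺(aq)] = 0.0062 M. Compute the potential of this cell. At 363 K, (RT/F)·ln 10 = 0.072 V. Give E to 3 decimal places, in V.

+0.272 V

Since E°(I₂/I⁻) > E°(Cu²⁺/Cu), I₂/I⁻ serves as the cathode.
E°cell = +0.54 − (+0.34) = +0.20 V, with n = 2 electrons transferred.
For the overall reaction I2(s) + Cu(s) → 2 I⁻(aq) + Cu²⁺(aq), Q = [I⁻(aq)]^2·[Cu²⁺(aq)] = 0.00984, giving log Q = −2.007.
E = E° − (0.072/n)·log Q = +0.20 − (0.072/2)(−2.007) = +0.272 V.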